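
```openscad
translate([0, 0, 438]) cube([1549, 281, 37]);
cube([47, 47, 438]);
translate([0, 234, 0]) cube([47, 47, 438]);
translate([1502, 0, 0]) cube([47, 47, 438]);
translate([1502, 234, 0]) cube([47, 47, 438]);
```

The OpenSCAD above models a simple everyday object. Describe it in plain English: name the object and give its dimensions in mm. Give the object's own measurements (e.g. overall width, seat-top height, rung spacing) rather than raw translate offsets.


A bench: a 1549×281 mm seat slab, 37 mm thick, top at z = 475 mm, on four 47×47 mm square legs flush with the seat corners and standing on z = 0.


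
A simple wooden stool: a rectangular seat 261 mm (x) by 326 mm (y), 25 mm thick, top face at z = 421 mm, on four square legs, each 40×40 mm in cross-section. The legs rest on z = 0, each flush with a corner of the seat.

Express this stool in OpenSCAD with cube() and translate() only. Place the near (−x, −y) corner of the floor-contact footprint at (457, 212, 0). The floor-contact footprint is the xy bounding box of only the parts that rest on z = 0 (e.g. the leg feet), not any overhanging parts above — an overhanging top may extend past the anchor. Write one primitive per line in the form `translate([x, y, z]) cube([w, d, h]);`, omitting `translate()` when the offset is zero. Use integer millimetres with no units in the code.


translate([457, 212, 396]) cube([261, 326, 25]);
translate([457, 212, 0]) cube([40, 40, 396]);
translate([678, 212, 0]) cube([40, 40, 396]);
translate([457, 498, 0]) cube([40, 40, 396]);
translate([678, 498, 0]) cube([40, 40, 396]);


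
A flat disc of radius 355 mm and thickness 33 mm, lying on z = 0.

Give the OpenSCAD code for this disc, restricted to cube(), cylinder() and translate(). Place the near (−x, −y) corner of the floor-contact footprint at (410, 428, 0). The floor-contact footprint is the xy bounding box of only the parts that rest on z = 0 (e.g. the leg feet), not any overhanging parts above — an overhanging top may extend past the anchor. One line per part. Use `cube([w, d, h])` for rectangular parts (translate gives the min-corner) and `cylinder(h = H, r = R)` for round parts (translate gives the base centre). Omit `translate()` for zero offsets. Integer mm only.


translate([765, 783, 0]) cylinder(h = 33, r = 355);


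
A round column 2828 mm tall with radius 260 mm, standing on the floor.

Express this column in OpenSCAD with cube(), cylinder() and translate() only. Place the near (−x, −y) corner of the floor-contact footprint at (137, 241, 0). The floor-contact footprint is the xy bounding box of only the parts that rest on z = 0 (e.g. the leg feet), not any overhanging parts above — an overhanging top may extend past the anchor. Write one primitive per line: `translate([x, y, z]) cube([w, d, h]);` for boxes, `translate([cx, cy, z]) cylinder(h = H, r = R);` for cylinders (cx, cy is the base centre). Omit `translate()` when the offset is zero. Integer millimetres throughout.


translate([397, 501, 0]) cylinder(h = 2828, r = 260);


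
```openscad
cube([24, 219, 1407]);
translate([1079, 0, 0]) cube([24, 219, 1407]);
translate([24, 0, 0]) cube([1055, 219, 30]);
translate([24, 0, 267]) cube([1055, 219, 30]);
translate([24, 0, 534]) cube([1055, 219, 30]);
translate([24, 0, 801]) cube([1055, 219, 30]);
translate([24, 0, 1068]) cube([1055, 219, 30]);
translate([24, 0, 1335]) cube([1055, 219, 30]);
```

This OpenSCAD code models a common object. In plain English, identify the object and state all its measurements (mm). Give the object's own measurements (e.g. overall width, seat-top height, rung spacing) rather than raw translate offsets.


An open bookshelf. Two side panels, each 24 mm thick, 219 mm deep and 1407 mm tall, stand 1103 mm apart (outside-to-outside). Between them sit 6 shelves, each 30 mm thick and 219 mm deep, spanning the full gap between the sides. The bottom shelf rests on the floor (its underside at z = 0) and the clear gap between one shelf's top and the next shelf's underside is 237 mm.


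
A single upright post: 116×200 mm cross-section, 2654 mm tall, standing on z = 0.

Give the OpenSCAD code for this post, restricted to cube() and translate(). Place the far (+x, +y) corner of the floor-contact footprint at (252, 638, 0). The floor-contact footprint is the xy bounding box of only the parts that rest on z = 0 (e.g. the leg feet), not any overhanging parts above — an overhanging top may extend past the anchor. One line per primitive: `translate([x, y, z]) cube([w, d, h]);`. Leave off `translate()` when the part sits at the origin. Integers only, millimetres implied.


translate([136, 438, 0]) cube([116, 200, 2654]);


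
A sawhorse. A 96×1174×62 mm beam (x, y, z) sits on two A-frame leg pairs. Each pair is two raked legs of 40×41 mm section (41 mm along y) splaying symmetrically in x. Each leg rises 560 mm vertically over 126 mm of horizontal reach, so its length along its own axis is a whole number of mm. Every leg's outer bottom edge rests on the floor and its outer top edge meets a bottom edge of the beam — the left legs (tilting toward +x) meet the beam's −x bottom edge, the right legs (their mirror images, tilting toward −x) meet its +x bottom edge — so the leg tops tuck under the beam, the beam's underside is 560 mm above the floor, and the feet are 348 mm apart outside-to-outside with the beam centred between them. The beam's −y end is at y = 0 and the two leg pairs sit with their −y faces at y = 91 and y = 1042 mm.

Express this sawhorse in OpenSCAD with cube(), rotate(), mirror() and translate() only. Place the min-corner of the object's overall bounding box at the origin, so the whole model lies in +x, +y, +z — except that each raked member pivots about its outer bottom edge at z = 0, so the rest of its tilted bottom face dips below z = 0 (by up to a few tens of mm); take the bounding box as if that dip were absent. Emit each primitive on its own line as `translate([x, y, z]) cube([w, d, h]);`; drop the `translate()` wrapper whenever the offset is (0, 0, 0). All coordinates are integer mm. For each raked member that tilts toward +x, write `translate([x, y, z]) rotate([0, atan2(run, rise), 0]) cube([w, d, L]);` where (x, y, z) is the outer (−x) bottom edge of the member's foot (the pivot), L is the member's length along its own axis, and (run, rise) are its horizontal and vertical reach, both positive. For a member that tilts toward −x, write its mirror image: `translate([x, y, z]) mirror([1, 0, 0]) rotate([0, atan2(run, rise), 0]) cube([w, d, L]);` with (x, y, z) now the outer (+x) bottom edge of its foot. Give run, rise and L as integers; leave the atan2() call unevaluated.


translate([126, 0, 560]) cube([96, 1174, 62]);
translate([0, 91, 0]) rotate([0, atan2(126, 560), 0]) cube([40, 41, 574]);
translate([348, 91, 0]) mirror([1, 0, 0]) rotate([0, atan2(126, 560), 0]) cube([40, 41, 574]);
translate([0, 1042, 0]) rotate([0, atan2(126, 560), 0]) cube([40, 41, 574]);
translate([348, 1042, 0]) mirror([1, 0, 0]) rotate([0, atan2(126, 560), 0]) cube([40, 41, 574]);


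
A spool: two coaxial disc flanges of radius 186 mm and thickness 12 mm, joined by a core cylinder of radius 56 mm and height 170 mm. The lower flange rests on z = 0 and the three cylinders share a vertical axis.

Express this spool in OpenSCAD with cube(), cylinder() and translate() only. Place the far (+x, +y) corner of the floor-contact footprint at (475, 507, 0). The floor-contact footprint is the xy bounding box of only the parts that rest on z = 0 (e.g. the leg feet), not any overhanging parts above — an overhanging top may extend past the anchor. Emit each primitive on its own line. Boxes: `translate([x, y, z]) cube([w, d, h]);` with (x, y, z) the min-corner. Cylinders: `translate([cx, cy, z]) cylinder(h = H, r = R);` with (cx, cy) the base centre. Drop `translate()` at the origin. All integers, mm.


translate([289, 321, 0]) cylinder(h = 12, r = 186);
translate([289, 321, 12]) cylinder(h = 170, r = 56);
translate([289, 321, 182]) cylinder(h = 12, r = 186);


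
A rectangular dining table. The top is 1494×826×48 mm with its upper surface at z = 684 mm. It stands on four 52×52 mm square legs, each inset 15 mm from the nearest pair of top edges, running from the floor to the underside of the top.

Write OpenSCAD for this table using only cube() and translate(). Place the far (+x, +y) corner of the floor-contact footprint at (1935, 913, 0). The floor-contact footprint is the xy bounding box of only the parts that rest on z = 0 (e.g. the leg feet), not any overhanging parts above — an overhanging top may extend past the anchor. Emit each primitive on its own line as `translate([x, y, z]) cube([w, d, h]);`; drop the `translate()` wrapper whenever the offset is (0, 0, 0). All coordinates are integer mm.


// leg_h = 684 - 48 = 636
translate([456, 102, 636]) cube([1494, 826, 48]);
translate([471, 117, 0]) cube([52, 52, 636]);
translate([1883, 117, 0]) cube([52, 52, 636]);
translate([471, 861, 0]) cube([52, 52, 636]);
translate([1883, 861, 0]) cube([52, 52, 636]);


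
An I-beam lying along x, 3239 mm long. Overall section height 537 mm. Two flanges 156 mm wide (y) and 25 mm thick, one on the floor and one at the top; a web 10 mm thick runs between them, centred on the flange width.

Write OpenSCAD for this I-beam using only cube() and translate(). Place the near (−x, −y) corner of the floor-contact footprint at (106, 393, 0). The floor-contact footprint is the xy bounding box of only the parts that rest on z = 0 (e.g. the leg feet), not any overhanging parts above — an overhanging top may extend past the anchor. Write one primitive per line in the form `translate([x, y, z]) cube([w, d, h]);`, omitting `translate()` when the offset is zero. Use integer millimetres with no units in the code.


translate([106, 393, 0]) cube([3239, 156, 25]);
translate([106, 466, 25]) cube([3239, 10, 487]);
translate([106, 393, 512]) cube([3239, 156, 25]);


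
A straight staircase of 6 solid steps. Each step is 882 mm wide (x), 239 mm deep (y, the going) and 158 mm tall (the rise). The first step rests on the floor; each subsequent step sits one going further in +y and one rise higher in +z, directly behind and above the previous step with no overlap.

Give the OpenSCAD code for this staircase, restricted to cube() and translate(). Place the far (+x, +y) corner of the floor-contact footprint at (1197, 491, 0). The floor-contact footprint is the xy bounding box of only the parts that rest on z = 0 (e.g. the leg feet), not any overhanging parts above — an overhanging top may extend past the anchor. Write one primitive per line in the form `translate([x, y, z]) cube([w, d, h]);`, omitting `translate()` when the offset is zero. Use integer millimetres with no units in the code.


translate([315, 252, 0]) cube([882, 239, 158]);
translate([315, 491, 158]) cube([882, 239, 158]);
translate([315, 730, 316]) cube([882, 239, 158]);
translate([315, 969, 474]) cube([882, 239, 158]);
translate([315, 1208, 632]) cube([882, 239, 158]);
translate([315, 1447, 790]) cube([882, 239, 158]);


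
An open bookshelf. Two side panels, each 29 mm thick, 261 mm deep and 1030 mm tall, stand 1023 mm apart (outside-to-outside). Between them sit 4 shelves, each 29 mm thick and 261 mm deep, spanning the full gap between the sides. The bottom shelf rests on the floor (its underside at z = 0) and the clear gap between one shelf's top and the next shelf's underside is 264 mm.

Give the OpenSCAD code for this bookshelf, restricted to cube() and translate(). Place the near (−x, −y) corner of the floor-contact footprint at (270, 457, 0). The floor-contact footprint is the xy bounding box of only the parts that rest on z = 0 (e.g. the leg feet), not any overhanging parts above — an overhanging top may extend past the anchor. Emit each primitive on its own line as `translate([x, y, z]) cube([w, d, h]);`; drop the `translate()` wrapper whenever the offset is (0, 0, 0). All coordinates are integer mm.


translate([270, 457, 0]) cube([29, 261, 1030]);
translate([1264, 457, 0]) cube([29, 261, 1030]);
translate([299, 457, 0]) cube([965, 261, 29]);
translate([299, 457, 293]) cube([965, 261, 29]);
translate([299, 457, 586]) cube([965, 261, 29]);
translate([299, 457, 879]) cube([965, 261, 29]);


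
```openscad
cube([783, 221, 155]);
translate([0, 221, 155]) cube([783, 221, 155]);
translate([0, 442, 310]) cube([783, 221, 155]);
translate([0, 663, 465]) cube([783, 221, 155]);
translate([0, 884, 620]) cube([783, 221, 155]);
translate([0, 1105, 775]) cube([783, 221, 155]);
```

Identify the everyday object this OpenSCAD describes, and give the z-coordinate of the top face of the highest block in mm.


A staircase. The total rise is 930 mm.

6 identical blocks, each offset up and back from the previous — a staircase. Each step is 155 mm tall and there are 6 of them, so the total rise is 6 × 155 = 930 mm.


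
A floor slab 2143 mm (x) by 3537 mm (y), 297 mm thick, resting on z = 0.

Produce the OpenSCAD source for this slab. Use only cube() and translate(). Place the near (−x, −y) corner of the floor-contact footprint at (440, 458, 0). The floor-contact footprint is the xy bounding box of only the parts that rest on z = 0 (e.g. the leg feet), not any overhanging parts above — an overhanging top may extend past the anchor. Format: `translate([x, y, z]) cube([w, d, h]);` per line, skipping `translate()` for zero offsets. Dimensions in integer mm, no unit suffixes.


translate([440, 458, 0]) cube([2143, 3537, 297]);


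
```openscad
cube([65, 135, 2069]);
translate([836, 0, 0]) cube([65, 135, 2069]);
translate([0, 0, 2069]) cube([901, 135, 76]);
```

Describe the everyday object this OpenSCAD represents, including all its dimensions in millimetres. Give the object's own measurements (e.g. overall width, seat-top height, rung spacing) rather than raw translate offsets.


A door frame. The clear opening is 771 mm wide and 2069 mm high. Two 65 mm wide jambs, 135 mm deep, stand either side of the opening from the floor to the top of the opening. A 76 mm thick head sits across the top of both jambs, spanning the full outside width of the frame.


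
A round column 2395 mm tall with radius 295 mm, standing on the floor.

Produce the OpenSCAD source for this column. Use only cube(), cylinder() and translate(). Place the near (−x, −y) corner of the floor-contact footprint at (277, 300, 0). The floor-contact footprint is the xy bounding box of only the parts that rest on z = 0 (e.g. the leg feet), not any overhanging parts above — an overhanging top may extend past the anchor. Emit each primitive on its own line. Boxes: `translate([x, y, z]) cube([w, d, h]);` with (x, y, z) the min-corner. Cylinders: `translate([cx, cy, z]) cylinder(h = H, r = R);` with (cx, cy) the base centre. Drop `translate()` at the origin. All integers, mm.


translate([572, 595, 0]) cylinder(h = 2395, r = 295);


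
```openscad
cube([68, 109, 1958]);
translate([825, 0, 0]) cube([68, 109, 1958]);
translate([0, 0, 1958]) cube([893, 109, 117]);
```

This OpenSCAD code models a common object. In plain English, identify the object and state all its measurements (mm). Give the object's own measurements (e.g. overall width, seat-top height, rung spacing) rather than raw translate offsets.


A door frame. The clear opening is 757 mm wide and 1958 mm high. Two 68 mm wide jambs, 109 mm deep, stand either side of the opening from the floor to the top of the opening. A 117 mm thick head sits across the top of both jambs, spanning the full outside width of the frame.


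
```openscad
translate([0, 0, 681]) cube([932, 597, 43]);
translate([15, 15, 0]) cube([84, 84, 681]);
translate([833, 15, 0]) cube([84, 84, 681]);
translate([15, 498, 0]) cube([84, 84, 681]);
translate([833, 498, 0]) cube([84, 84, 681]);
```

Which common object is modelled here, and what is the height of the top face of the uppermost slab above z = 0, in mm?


A table. The table height is 724 mm.

A 932×597×43 slab sits at z = 681 on four 84 mm square posts — a table. The top surface is at 681 + 43 = 724 mm.


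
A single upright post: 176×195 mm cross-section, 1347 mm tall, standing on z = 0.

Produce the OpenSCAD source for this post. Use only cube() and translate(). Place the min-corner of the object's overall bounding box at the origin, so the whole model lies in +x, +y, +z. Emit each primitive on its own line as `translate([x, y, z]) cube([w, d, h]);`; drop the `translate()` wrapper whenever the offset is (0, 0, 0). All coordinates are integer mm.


cube([176, 195, 1347]);


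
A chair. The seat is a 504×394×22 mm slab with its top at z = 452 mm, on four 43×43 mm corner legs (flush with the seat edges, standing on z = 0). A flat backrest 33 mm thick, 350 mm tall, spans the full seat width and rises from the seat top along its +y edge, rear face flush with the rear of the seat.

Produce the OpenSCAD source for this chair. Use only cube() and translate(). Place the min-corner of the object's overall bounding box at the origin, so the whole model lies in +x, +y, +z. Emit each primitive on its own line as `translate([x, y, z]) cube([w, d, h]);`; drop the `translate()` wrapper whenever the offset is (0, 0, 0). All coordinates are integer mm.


translate([0, 0, 430]) cube([504, 394, 22]);
cube([43, 43, 430]);
translate([461, 0, 0]) cube([43, 43, 430]);
translate([0, 351, 0]) cube([43, 43, 430]);
translate([461, 351, 0]) cube([43, 43, 430]);
translate([0, 361, 452]) cube([504, 33, 350]);


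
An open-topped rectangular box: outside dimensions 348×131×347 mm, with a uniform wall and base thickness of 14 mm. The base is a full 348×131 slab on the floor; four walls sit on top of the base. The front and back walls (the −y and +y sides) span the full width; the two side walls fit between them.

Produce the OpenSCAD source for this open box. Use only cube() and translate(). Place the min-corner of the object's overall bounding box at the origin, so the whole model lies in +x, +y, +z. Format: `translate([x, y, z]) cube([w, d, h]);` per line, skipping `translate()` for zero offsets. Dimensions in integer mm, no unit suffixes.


cube([348, 131, 14]);
translate([0, 0, 14]) cube([348, 14, 333]);
translate([0, 117, 14]) cube([348, 14, 333]);
translate([0, 14, 14]) cube([14, 103, 333]);
translate([334, 14, 14]) cube([14, 103, 333]);


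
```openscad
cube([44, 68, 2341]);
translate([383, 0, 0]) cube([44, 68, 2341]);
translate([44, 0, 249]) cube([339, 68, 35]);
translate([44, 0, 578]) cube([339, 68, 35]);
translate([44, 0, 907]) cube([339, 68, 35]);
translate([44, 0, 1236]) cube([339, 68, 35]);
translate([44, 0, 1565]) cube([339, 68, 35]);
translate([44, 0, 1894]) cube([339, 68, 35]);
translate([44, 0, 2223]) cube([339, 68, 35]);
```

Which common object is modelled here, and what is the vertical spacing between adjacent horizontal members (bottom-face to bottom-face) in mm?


A ladder. The rung spacing is 329 mm.

Two tall 44×68 posts with 7 short bars between them — a ladder. Adjacent rungs sit at z = 249 and z = 578, so the spacing is 578 − 249 = 329 mm.


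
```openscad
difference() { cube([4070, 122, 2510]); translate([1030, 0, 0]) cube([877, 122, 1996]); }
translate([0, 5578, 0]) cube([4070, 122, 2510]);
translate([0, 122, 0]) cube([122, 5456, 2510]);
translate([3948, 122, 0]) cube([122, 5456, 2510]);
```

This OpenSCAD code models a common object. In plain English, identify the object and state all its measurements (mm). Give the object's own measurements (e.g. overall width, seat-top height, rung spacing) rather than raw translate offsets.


A single room: four walls, each 2510 mm tall and 122 mm thick, enclosing an outside footprint 4070×5700 mm (x × y), no floor or roof. The front and back walls (−y and +y sides) run the full x-width; the side walls fit between their inner faces. A door opening 877 mm wide and 1996 mm tall is cut through the front wall from the floor up, its −x edge 1030 mm from the wall's −x end.


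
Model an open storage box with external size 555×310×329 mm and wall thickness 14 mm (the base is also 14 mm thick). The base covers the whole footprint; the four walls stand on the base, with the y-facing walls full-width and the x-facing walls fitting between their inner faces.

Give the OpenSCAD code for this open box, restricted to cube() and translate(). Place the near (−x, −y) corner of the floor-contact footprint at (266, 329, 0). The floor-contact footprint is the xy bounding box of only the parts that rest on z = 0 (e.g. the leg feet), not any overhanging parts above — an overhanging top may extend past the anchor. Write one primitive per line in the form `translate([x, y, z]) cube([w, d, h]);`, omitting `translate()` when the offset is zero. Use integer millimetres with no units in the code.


translate([266, 329, 0]) cube([555, 310, 14]);
translate([266, 329, 14]) cube([555, 14, 315]);
translate([266, 625, 14]) cube([555, 14, 315]);
translate([266, 343, 14]) cube([14, 282, 315]);
translate([807, 343, 14]) cube([14, 282, 315]);


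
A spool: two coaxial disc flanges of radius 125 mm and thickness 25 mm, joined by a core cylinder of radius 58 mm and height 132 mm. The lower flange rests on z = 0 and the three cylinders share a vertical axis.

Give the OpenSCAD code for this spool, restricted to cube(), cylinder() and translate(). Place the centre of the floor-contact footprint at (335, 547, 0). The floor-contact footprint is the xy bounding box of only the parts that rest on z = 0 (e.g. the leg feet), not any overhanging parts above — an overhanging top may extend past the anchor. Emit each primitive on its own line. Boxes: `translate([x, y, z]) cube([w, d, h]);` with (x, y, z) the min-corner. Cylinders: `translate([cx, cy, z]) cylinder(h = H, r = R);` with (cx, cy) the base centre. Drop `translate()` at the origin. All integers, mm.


translate([335, 547, 0]) cylinder(h = 25, r = 125);
translate([335, 547, 25]) cylinder(h = 132, r = 58);
translate([335, 547, 157]) cylinder(h = 25, r = 125);


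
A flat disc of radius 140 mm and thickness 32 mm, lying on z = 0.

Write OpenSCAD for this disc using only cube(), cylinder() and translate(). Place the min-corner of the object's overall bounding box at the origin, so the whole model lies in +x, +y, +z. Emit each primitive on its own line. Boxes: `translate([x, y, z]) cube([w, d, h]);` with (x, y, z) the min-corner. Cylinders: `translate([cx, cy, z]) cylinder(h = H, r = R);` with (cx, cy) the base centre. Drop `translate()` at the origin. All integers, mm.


translate([140, 140, 0]) cylinder(h = 32, r = 140);


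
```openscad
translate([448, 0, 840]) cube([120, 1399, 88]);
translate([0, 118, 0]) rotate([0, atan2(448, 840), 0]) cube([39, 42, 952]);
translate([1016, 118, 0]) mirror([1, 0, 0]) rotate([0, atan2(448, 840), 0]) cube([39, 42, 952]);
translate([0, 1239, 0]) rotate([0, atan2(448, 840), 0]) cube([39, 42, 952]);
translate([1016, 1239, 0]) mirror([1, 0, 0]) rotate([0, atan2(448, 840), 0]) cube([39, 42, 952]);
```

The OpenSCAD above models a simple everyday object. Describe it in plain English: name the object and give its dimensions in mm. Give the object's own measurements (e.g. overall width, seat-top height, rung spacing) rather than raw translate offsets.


A sawhorse. A 120×1399×88 mm beam (x, y, z) sits on two A-frame leg pairs. Each pair is two raked legs of 39×42 mm section (42 mm along y) splaying symmetrically in x. Each leg rises 840 mm vertically over 448 mm of horizontal reach and is 952 mm long along its own axis. Every leg's outer bottom edge rests on the floor and its outer top edge meets a bottom edge of the beam — the left legs (tilting toward +x) meet the beam's −x bottom edge, the right legs (their mirror images, tilting toward −x) meet its +x bottom edge — so the leg tops tuck under the beam, the beam's underside is 840 mm above the floor, and the feet are 1016 mm apart outside-to-outside with the beam centred between them. The two leg pairs are set in 118 mm from either end of the beam.


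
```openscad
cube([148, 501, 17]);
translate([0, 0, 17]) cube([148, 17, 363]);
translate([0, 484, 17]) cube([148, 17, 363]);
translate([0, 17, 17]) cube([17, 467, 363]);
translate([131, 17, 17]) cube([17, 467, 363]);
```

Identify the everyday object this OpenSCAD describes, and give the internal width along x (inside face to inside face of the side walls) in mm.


An open box. The internal width is 114 mm.

A 148×501 base slab with four walls standing on it — an open box. The base is 148 mm wide and the walls are 17 mm thick, so the internal width is 148 − 2 × 17 = 114 mm.


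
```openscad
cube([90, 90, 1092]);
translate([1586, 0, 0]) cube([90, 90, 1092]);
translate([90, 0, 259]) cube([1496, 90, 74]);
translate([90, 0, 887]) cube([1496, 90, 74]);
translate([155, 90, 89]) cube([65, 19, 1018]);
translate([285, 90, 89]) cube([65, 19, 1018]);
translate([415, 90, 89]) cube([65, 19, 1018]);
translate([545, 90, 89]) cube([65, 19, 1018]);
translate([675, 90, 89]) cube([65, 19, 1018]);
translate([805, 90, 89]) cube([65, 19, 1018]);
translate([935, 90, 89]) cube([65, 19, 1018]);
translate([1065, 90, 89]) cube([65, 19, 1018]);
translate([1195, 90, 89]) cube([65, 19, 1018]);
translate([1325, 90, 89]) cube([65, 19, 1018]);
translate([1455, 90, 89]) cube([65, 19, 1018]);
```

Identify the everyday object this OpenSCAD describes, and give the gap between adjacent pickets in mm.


A fence section. The picket gap is 65 mm.

Two posts, two rails, 11 pickets — a fence section. Span 1496 mm holds 11 pickets of 65 mm with 12 equal gaps: ⌊(1496 − 11·65) / 12⌋ = 65 mm.


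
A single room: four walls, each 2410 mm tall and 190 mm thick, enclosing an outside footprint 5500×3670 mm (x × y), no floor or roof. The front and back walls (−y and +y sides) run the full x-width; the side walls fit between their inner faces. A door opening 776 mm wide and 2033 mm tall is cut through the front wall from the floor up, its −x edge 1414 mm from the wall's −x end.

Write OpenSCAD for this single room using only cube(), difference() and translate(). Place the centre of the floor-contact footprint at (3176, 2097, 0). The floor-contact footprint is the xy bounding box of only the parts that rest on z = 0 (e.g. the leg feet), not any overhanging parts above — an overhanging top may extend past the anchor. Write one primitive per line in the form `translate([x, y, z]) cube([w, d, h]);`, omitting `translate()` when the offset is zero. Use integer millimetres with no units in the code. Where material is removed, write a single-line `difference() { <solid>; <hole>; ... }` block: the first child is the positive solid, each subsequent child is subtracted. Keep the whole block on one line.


difference() { translate([426, 262, 0]) cube([5500, 190, 2410]); translate([1840, 262, 0]) cube([776, 190, 2033]); }
translate([426, 3742, 0]) cube([5500, 190, 2410]);
translate([426, 452, 0]) cube([190, 3290, 2410]);
translate([5736, 452, 0]) cube([190, 3290, 2410]);


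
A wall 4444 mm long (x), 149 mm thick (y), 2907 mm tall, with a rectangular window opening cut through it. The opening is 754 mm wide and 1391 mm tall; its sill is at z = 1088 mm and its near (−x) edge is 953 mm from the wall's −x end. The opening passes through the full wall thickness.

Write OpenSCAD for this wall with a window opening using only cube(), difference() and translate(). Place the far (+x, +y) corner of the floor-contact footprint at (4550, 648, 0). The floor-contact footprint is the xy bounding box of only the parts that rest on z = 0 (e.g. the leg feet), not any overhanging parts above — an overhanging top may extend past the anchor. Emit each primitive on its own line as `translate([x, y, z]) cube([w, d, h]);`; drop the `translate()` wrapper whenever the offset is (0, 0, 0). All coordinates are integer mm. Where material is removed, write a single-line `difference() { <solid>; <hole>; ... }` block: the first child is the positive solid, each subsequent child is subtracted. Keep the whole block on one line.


difference() { translate([106, 499, 0]) cube([4444, 149, 2907]); translate([1059, 499, 1088]) cube([754, 149, 1391]); }


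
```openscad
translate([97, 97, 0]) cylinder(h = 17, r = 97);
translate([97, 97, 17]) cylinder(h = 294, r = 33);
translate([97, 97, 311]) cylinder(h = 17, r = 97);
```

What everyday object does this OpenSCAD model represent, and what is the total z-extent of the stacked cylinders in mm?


A spool. The overall height is 328 mm.

Three coaxial cylinders, large–small–large — a spool. Two 17 mm flanges and a 294 mm core give 17 + 294 + 17 = 328 mm.


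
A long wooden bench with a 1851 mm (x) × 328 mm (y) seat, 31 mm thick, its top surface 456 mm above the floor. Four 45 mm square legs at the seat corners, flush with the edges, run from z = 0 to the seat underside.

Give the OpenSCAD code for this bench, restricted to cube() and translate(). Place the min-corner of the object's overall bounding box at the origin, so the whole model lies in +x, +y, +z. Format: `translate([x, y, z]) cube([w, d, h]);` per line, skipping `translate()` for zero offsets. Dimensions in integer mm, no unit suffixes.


translate([0, 0, 425]) cube([1851, 328, 31]);
cube([45, 45, 425]);
translate([0, 283, 0]) cube([45, 45, 425]);
translate([1806, 0, 0]) cube([45, 45, 425]);
translate([1806, 283, 0]) cube([45, 45, 425]);


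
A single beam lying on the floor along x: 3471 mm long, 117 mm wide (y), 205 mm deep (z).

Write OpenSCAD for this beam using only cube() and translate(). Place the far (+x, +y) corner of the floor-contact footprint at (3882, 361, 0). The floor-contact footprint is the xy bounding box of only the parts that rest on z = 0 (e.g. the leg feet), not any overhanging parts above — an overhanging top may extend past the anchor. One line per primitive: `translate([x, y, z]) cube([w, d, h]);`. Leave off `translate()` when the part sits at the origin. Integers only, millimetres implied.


translate([411, 244, 0]) cube([3471, 117, 205]);


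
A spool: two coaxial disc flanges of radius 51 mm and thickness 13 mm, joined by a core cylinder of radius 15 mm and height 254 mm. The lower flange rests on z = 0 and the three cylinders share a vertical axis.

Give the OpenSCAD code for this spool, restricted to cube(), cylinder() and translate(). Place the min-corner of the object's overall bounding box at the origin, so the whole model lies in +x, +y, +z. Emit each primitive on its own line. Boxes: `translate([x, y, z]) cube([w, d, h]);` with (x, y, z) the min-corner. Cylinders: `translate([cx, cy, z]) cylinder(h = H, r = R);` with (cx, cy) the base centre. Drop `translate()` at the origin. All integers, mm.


translate([51, 51, 0]) cylinder(h = 13, r = 51);
translate([51, 51, 13]) cylinder(h = 254, r = 15);
translate([51, 51, 267]) cylinder(h = 13, r = 51);


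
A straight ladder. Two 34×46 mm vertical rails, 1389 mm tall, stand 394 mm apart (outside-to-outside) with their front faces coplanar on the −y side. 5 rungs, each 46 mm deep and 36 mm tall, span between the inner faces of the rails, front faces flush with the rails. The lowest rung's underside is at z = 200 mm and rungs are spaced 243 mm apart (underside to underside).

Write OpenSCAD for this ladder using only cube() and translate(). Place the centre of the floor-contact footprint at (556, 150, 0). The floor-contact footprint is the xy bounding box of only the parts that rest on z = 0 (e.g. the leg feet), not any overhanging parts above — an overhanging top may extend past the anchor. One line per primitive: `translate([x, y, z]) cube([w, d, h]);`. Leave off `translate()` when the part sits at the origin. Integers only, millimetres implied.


// rung span = 394 - 2*34 = 326
// rung[k] z = 200 + k*243
translate([359, 127, 0]) cube([34, 46, 1389]);
translate([719, 127, 0]) cube([34, 46, 1389]);
translate([393, 127, 200]) cube([326, 46, 36]);
translate([393, 127, 443]) cube([326, 46, 36]);
translate([393, 127, 686]) cube([326, 46, 36]);
translate([393, 127, 929]) cube([326, 46, 36]);
translate([393, 127, 1172]) cube([326, 46, 36]);


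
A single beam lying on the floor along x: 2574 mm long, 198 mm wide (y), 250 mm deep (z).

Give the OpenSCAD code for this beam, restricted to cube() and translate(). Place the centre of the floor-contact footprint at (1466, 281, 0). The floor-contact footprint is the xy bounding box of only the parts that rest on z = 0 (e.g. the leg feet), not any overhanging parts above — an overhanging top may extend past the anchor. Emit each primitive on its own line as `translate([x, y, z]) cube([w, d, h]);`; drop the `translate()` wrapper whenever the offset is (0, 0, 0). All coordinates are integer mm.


translate([179, 182, 0]) cube([2574, 198, 250]);


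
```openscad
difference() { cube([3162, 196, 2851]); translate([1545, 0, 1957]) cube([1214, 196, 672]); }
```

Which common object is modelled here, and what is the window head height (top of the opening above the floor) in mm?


A wall with a window opening. The window head height is 2629 mm.

A wall with a rectangular opening subtracted — a window. Sill at z = 1957, opening 672 mm tall, so the head is at 1957 + 672 = 2629 mm.


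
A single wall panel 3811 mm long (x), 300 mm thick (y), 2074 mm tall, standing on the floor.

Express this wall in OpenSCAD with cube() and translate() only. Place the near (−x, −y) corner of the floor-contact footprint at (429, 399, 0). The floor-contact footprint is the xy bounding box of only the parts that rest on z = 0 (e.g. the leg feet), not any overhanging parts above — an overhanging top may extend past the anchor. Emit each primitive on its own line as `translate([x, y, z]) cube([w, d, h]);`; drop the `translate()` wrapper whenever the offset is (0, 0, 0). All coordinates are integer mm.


translate([429, 399, 0]) cube([3811, 300, 2074]);


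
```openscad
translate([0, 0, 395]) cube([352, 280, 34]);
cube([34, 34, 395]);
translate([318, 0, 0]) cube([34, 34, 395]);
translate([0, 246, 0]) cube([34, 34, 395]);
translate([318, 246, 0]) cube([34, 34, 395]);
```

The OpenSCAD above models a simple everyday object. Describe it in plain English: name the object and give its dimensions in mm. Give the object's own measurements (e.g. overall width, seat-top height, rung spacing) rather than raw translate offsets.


A simple wooden stool: a rectangular seat 352 mm (x) by 280 mm (y), 34 mm thick, top face at z = 429 mm, on four square legs, each 34×34 mm in cross-section. The legs rest on z = 0, each flush with a corner of the seat.


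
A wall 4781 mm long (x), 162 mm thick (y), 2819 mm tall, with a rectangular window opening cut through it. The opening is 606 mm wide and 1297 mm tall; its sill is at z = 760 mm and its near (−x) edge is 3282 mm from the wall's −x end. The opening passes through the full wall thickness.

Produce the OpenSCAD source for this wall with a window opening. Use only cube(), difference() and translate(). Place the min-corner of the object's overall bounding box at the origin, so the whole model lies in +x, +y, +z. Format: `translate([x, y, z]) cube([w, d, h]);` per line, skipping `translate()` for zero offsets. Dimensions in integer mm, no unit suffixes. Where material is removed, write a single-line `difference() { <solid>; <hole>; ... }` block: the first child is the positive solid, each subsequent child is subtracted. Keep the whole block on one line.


difference() { cube([4781, 162, 2819]); translate([3282, 0, 760]) cube([606, 162, 1297]); }


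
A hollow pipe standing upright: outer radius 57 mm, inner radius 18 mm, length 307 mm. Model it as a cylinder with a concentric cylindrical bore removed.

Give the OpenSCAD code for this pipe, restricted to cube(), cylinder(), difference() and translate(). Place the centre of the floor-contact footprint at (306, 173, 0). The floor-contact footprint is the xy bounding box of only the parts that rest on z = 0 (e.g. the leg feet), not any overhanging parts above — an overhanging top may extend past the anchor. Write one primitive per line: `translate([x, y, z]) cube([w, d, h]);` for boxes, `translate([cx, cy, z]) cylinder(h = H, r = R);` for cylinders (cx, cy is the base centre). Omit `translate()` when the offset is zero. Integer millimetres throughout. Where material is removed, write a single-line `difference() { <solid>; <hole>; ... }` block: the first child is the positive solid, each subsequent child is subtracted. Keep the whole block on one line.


difference() { translate([306, 173, 0]) cylinder(h = 307, r = 57); translate([306, 173, 0]) cylinder(h = 307, r = 18); }


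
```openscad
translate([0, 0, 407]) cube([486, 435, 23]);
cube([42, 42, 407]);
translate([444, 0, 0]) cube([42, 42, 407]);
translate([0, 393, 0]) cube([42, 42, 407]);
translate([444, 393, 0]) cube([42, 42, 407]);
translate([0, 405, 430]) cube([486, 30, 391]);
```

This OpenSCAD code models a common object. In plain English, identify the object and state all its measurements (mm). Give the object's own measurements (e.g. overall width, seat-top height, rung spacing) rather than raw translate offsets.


A chair. The seat is a 486×435×23 mm slab with its top at z = 430 mm, on four 42×42 mm corner legs (flush with the seat edges, standing on z = 0). A flat backrest 30 mm thick, 391 mm tall, spans the full seat width and rises from the seat top along its +y edge, rear face flush with the rear of the seat.


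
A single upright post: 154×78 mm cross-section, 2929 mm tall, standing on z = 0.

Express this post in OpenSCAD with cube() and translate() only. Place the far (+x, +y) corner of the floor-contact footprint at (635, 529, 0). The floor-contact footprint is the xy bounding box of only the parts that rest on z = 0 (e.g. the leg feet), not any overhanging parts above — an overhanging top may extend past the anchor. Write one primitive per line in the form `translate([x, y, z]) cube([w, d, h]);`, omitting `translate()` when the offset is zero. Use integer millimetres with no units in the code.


translate([481, 451, 0]) cube([154, 78, 2929]);


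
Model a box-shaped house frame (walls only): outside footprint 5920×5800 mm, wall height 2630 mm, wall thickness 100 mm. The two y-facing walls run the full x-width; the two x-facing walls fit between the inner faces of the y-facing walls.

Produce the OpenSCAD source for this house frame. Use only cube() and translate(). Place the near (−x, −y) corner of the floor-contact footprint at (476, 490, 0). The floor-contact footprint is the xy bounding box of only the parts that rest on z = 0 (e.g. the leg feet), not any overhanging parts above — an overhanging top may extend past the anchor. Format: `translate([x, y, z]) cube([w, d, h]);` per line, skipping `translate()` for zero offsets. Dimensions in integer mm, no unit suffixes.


translate([476, 490, 0]) cube([5920, 100, 2630]);
translate([476, 6190, 0]) cube([5920, 100, 2630]);
translate([476, 590, 0]) cube([100, 5600, 2630]);
translate([6296, 590, 0]) cube([100, 5600, 2630]);


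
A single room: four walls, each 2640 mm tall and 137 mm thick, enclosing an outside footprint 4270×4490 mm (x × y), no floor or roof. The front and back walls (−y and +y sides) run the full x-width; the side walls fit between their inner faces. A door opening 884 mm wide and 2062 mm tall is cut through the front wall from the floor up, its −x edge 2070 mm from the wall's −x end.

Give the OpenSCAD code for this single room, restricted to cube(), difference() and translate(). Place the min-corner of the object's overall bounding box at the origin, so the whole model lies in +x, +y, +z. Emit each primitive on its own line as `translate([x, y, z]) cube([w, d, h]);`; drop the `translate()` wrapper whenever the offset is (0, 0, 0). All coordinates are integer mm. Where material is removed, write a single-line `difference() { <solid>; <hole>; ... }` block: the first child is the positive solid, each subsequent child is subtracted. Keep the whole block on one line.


difference() { cube([4270, 137, 2640]); translate([2070, 0, 0]) cube([884, 137, 2062]); }
translate([0, 4353, 0]) cube([4270, 137, 2640]);
translate([0, 137, 0]) cube([137, 4216, 2640]);
translate([4133, 137, 0]) cube([137, 4216, 2640]);
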